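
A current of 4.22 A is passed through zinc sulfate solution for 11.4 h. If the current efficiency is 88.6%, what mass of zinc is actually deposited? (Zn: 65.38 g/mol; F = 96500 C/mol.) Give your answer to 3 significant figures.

52.0 g

Q = 4.22 × 41040 = 1.732×10^5 C
n(e⁻) = 1.732×10^5 / 96500 = 1.795 mol
Zn²⁺ + 2e⁻ → Zn, so theoretical m(Zn) = 0.8975 × 65.38 = 58.68 g
Actual mass = 88.6% × 58.68 = 52.0 g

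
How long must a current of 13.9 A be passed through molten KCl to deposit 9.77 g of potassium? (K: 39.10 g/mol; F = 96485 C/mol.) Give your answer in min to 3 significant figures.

n(K) = 9.77 / 39.10 = 0.2499 mol
K⁺ + e⁻ → K, so n(e⁻) = 0.2499 mol
Q = 0.2499 × 96485 = 24110 C
t = Q / I = 24110 / 13.9 = 1735 s = 28.9 min

28.9 min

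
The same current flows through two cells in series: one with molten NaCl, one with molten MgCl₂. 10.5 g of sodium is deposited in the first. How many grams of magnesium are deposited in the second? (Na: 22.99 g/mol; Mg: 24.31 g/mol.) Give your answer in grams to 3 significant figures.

n(Na) = 10.5 / 22.99 = 0.4567 mol
Na⁺ + e⁻ → Na, so n(e⁻) = 0.4567 mol
Same current for the same time ⇒ same n(e⁻) = 0.4567 mol in both cells.
Mg²⁺ + 2e⁻ → Mg, so n(Mg) = 0.4567 / 2 = 0.2284 mol
m(Mg) = 0.2284 × 24.31 = 5.55 g

5.55 g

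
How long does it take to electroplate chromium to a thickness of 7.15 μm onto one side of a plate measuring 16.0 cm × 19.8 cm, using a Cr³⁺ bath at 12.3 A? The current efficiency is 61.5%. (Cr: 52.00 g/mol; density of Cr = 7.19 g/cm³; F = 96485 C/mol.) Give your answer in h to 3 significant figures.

Plated area = 16.0 × 19.8 = 316.8 cm²
Volume = 316.8 × 7.15×10⁻⁴ cm = 0.2265 cm³
m(Cr) = 0.2265 × 7.19 = 1.629 g
n(Cr) = 1.629 / 52.00 = 0.03133 mol; n(e⁻) = 3 × 0.03133 = 0.09399 mol
Q = 0.09399 × 96485 / 0.615 = 14750 C
t = 14750 / 12.3 = 1199 s = 0.333 h

0.333 h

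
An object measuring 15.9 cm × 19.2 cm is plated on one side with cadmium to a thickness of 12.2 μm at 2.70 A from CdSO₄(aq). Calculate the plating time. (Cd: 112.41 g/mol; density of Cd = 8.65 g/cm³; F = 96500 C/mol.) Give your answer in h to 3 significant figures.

Plated area = 15.9 × 19.2 = 305.3 cm²
Volume = 305.3 × 12.2×10⁻⁴ cm = 0.3725 cm³
m(Cd) = 0.3725 × 8.65 = 3.222 g
n(Cd) = 3.222 / 112.41 = 0.02866 mol; n(e⁻) = 2 × 0.02866 = 0.05732 mol
Q = 0.05732 × 96500 = 5531 C
t = 5531 / 2.70 = 2049 s = 0.569 h

0.569 h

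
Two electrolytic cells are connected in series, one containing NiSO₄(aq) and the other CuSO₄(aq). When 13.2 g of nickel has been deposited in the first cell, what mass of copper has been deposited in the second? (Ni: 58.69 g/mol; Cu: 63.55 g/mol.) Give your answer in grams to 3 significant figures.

14.3 g

n(Ni) = 13.2 / 58.69 = 0.2249 mol
Ni²⁺ + 2e⁻ → Ni, so n(e⁻) = 2 × 0.2249 = 0.4498 mol
Since the cells are in series, n(e⁻) in the Cu cell is also 0.4498 mol.
Cu²⁺ + 2e⁻ → Cu, so n(Cu) = 0.4498 / 2 = 0.2249 mol
m(Cu) = 0.2249 × 63.55 = 14.3 g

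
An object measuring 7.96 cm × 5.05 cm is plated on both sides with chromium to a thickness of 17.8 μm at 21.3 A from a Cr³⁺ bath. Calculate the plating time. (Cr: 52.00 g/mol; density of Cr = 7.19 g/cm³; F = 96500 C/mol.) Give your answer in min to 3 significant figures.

4.48 min

Plated area = 2 × 7.96 × 5.05 = 80.40 cm²
Volume = 80.40 × 17.8×10⁻⁴ cm = 0.1431 cm³
m(Cr) = 0.1431 × 7.19 = 1.029 g
n(Cr) = 1.029 / 52.00 = 0.01979 mol; n(e⁻) = 3 × 0.01979 = 0.05937 mol
Q = 0.05937 × 96500 = 5729 C
t = 5729 / 21.3 = 269.0 s = 4.48 min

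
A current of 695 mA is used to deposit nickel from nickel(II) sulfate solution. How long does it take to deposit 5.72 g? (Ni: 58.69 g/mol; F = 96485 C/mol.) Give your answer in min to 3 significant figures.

n(Ni) = 5.72 / 58.69 = 0.09746 mol
Ni²⁺ + 2e⁻ → Ni, so n(e⁻) = 2 × 0.09746 = 0.1949 mol
Q = 0.1949 × 96485 = 18800 C
t = Q / I = 18800 / 0.695 = 27050 s = 451 min

451 min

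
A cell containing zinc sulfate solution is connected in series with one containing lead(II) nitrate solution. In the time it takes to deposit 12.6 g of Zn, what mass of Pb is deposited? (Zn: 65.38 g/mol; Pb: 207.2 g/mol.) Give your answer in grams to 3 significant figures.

n(Zn) = 12.6 / 65.38 = 0.1927 mol
Zn²⁺ + 2e⁻ → Zn, so n(e⁻) = 2 × 0.1927 = 0.3854 mol
Same current for the same time ⇒ same n(e⁻) = 0.3854 mol in both cells.
Pb²⁺ + 2e⁻ → Pb, so n(Pb) = 0.3854 / 2 = 0.1927 mol
m(Pb) = 0.1927 × 207.2 = 39.9 g

39.9 g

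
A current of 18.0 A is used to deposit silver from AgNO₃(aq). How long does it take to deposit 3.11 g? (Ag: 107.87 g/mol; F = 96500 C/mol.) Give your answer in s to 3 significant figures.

155 s

n(Ag) = 3.11 / 107.87 = 0.02883 mol
Ag⁺ + e⁻ → Ag, so n(e⁻) = 0.02883 mol
Q = 0.02883 × 96500 = 2782 C
t = Q / I = 2782 / 18.0 = 154.6 s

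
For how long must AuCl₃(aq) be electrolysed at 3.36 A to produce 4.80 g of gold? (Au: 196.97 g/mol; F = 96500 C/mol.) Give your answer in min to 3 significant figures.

n(Au) = 4.80 / 196.97 = 0.02437 mol
Au³⁺ + 3e⁻ → Au, so n(e⁻) = 3 × 0.02437 = 0.07311 mol
Q = 0.07311 × 96500 = 7055 C
t = Q / I = 7055 / 3.36 = 2100 s = 35.0 min

35.0 min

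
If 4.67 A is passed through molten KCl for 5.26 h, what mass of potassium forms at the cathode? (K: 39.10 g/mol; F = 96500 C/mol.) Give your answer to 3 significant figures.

35.8 g

Charge passed = 4.67 × 18936 = 88430 C
n(e⁻) = Q/F = 88430/96500 = 0.9164 mol
K⁺ + e⁻ → K, so n(K) = 0.9164 mol
m = 0.9164 × 39.10 = 35.8 g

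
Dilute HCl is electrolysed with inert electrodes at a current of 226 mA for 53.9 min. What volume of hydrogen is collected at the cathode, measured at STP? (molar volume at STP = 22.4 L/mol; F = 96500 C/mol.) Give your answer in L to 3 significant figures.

Q = It = 0.226 × 3234 = 730.9 C
Moles of electrons = 730.9 / 96500 = 0.007574 mol
2H⁺ + 2e⁻ → H₂, so n(H₂) = 0.007574 / 2 = 0.003787 mol
V = 0.003787 × 22.4 = 0.08483 L

0.0848 L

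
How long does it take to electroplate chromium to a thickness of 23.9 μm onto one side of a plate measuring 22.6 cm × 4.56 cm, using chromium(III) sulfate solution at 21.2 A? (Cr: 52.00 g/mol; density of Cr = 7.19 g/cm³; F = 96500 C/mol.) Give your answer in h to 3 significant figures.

Plated area = 22.6 × 4.56 = 103.1 cm²
Volume = 103.1 × 23.9×10⁻⁴ cm = 0.2464 cm³
m(Cr) = 0.2464 × 7.19 = 1.772 g
n(Cr) = 1.772 / 52.00 = 0.03408 mol; n(e⁻) = 3 × 0.03408 = 0.1022 mol
Q = 0.1022 × 96500 = 9862 C
t = 9862 / 21.2 = 465.2 s = 0.129 h

0.129 h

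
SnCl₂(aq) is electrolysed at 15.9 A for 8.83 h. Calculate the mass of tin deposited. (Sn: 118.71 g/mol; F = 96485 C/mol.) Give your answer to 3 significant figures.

311 g

Charge passed = 15.9 × 31788 = 5.054×10^5 C
Moles of electrons = 5.054×10^5 / 96485 = 5.238 mol
Sn²⁺ + 2e⁻ → Sn, so n(Sn) = 5.238 / 2 = 2.619 mol
m = 2.619 × 118.71 = 311 g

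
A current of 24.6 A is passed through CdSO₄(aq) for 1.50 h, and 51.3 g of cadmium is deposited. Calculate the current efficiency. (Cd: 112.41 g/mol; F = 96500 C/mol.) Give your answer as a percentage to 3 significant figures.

Q = 24.6 × 5400 = 1.328×10^5 C
n(e⁻) = 1.328×10^5 / 96500 = 1.376 mol
Cd²⁺ + 2e⁻ → Cd, so theoretical n(Cd) = 0.6880 mol → 77.34 g
Efficiency = 51.3 / 77.34 = 0.6633 = 66.3%

66.3%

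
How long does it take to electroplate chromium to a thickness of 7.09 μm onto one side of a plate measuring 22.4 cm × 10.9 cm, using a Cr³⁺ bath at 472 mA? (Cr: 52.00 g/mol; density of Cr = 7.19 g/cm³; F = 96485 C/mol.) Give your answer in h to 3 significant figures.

4.08 h

Plated area = 22.4 × 10.9 = 244.2 cm²
Volume = 244.2 × 7.09×10⁻⁴ cm = 0.1731 cm³
m(Cr) = 0.1731 × 7.19 = 1.245 g
n(Cr) = 1.245 / 52.00 = 0.02394 mol; n(e⁻) = 3 × 0.02394 = 0.07182 mol
Q = 0.07182 × 96485 = 6930 C
t = 6930 / 0.472 = 14680 s = 4.08 h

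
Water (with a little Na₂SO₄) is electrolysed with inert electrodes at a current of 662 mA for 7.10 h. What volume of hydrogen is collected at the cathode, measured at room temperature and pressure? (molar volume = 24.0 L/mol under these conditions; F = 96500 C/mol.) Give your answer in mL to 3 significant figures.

2100 mL

Q = It = 0.662 × 25560 = 16920 C
n(e⁻) = Q/F = 16920/96500 = 0.1753 mol
2H⁺ + 2e⁻ → H₂, so n(H₂) = 0.1753 / 2 = 0.08765 mol
V = 0.08765 × 24.0 = 2.104 L
= 2100 mL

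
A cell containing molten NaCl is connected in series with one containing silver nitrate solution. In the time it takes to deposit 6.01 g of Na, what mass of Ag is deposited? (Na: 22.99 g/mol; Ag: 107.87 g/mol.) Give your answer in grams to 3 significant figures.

n(Na) = 6.01 / 22.99 = 0.2614 mol
Na⁺ + e⁻ → Na, so n(e⁻) = 0.2614 mol
The cells are in series, so the same charge (and hence the same n(e⁻) = 0.2614 mol) passes through both.
Ag⁺ + e⁻ → Ag, so n(Ag) = 0.2614 mol
m(Ag) = 0.2614 × 107.87 = 28.2 g

28.2 g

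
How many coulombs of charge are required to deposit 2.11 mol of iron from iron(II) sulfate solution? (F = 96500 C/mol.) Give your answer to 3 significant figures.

4.07×10^5 C

Fe²⁺ + 2e⁻ → Fe, so n(e⁻) = 2 × 2.11 = 4.220 mol
Q = 4.220 × 96500 = 4.072×10^5 C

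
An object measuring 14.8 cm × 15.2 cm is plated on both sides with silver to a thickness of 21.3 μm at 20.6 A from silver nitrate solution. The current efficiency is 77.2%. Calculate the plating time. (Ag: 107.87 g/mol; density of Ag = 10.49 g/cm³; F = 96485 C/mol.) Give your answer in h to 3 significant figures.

Plated area = 2 × 14.8 × 15.2 = 449.9 cm²
Volume = 449.9 × 21.3×10⁻⁴ cm = 0.9583 cm³
m(Ag) = 0.9583 × 10.49 = 10.05 g
n(Ag) = 10.05 / 107.87 = 0.09317 mol; n(e⁻) = 0.09317 mol
Q = 0.09317 × 96485 / 0.772 = 11640 C
t = 11640 / 20.6 = 565.0 s = 0.157 h

0.157 h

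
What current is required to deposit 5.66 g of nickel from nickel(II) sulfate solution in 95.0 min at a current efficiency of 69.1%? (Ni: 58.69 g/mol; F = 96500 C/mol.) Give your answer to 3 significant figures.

n(Ni) = 5.66 / 58.69 = 0.09644 mol
Ni²⁺ + 2e⁻ → Ni, so n(e⁻) = 2 × 0.09644 = 0.1929 mol
Q = 0.1929 × 96500 / 0.691 = 26940 C
I = Q / t = 26940 / 5700 s = 4.73 A

4.73 A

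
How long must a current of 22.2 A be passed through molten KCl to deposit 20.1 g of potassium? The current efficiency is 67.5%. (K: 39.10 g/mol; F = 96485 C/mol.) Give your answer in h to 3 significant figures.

n(K) = 20.1 / 39.10 = 0.5141 mol
K⁺ + e⁻ → K, so n(e⁻) = 0.5141 mol
Q = 0.5141 × 96485 / 0.675 = 73490 C
t = Q / I = 73490 / 22.2 = 3310 s = 0.919 h

0.919 h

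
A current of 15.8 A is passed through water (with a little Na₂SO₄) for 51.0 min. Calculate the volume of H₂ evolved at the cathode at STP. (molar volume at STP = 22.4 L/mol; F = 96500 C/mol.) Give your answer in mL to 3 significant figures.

Q = It = 15.8 × 3060 = 48350 C
n(e⁻) = Q/F = 48350/96500 = 0.5010 mol
2H⁺ + 2e⁻ → H₂, so n(H₂) = 0.5010 / 2 = 0.2505 mol
V = 0.2505 × 22.4 = 5.611 L
= 5610 mL

5610 mL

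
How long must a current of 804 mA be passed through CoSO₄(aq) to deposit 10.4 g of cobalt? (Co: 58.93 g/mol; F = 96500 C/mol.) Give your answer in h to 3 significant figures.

n(Co) = 10.4 / 58.93 = 0.1765 mol
Co²⁺ + 2e⁻ → Co, so n(e⁻) = 2 × 0.1765 = 0.3530 mol
Q = 0.3530 × 96500 = 34060 C
t = Q / I = 34060 / 0.804 = 42360 s = 11.8 h

11.8 h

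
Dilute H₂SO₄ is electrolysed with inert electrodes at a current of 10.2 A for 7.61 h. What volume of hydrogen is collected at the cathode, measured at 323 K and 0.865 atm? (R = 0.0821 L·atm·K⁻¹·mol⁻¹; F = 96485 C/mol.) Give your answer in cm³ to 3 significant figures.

Charge passed = 10.2 × 27396 = 2.794×10^5 C
Moles of electrons = 2.794×10^5 / 96485 = 2.896 mol
2H⁺ + 2e⁻ → H₂, so n(H₂) = 2.896 / 2 = 1.448 mol
V = nRT/P = 1.448 × 0.0821 × 323 / 0.865 = 44.39 L
= 44400 cm³

44400 cm³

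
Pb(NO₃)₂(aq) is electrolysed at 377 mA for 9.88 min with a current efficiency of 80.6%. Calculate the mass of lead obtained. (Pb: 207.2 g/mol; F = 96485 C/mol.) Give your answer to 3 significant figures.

Q = 0.377 × 592.8 = 223.5 C
n(e⁻) = 223.5 / 96485 = 0.002316 mol
Pb²⁺ + 2e⁻ → Pb, so theoretical m(Pb) = 0.001158 × 207.2 = 0.2399 g
Actual mass = 80.6% × 0.2399 = 0.193 g

0.193 g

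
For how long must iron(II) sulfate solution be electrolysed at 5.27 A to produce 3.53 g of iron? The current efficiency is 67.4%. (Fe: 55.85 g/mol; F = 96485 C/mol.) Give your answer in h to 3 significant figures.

n(Fe) = 3.53 / 55.85 = 0.06321 mol
Fe²⁺ + 2e⁻ → Fe, so n(e⁻) = 2 × 0.06321 = 0.1264 mol
Q = 0.1264 × 96485 / 0.674 = 18090 C
t = Q / I = 18090 / 5.27 = 3433 s = 0.954 h

0.954 h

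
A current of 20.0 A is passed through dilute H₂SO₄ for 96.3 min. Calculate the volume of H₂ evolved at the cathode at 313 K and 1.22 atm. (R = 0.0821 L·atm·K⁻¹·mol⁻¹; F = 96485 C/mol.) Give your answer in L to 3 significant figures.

Charge passed = 20.0 × 5778 = 1.156×10^5 C
n(e⁻) = 1.156×10^5 / 96485 = 1.198 mol
2H⁺ + 2e⁻ → H₂, so n(H₂) = 1.198 / 2 = 0.5990 mol
V = nRT/P = 0.5990 × 0.0821 × 313 / 1.22 = 12.62 L

12.6 L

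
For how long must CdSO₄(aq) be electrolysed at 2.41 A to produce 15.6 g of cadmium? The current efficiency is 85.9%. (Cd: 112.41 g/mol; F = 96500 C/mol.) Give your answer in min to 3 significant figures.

216 min

n(Cd) = 15.6 / 112.41 = 0.1388 mol
Cd²⁺ + 2e⁻ → Cd, so n(e⁻) = 2 × 0.1388 = 0.2776 mol
Q = 0.2776 × 96500 / 0.859 = 31190 C
t = Q / I = 31190 / 2.41 = 12940 s = 216 min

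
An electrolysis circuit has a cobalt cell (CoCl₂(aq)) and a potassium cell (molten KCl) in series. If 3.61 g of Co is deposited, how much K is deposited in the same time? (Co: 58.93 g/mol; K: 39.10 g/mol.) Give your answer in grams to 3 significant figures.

n(Co) = 3.61 / 58.93 = 0.06126 mol
Co²⁺ + 2e⁻ → Co, so n(e⁻) = 2 × 0.06126 = 0.1225 mol
Same current for the same time ⇒ same n(e⁻) = 0.1225 mol in both cells.
K⁺ + e⁻ → K, so n(K) = 0.1225 mol
m(K) = 0.1225 × 39.10 = 4.79 g

4.79 g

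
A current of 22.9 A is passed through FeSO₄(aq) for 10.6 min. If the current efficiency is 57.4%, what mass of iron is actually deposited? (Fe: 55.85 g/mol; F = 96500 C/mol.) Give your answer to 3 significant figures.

Q = 22.9 × 636 = 14560 C
n(e⁻) = 14560 / 96500 = 0.1509 mol
Fe²⁺ + 2e⁻ → Fe, so theoretical m(Fe) = 0.07545 × 55.85 = 4.214 g
Actual mass = 57.4% × 4.214 = 2.42 g

2.42 g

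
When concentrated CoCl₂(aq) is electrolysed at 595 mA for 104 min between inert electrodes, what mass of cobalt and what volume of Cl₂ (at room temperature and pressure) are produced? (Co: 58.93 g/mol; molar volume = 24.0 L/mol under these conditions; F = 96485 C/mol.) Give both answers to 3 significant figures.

Q = 0.595 × 6240 = 3713 C; n(e⁻) = 3713 / 96485 = 0.03848 mol
Cathode: Co²⁺ + 2e⁻ → Co → n(Co) = 0.03848/2 = 0.01924 mol → 1.13 g
Anode: 2Cl⁻ → Cl₂ + 2e⁻ → n(Cl₂) = 0.03848/2 = 0.01924 mol → 0.462 L

1.13 g Co; 0.462 L Cl₂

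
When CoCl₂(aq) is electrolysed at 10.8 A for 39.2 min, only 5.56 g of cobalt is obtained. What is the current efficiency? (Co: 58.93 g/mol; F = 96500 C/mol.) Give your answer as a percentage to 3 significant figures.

71.7%

Q = 10.8 × 2352 = 25400 C
n(e⁻) = 25400 / 96500 = 0.2632 mol
Co²⁺ + 2e⁻ → Co, so theoretical n(Co) = 0.1316 mol → 7.755 g
Efficiency = 5.56 / 7.755 = 0.7170 = 71.7%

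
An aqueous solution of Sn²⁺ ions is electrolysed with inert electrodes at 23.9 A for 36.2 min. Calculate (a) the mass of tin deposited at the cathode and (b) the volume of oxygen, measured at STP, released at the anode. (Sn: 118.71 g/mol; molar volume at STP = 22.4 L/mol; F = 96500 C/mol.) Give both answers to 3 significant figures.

Q = 23.9 × 2172 = 51910 C; n(e⁻) = 51910 / 96500 = 0.5379 mol
Cathode: Sn²⁺ + 2e⁻ → Sn → n(Sn) = 0.5379/2 = 0.2690 mol → 31.9 g
Anode: 2H₂O → O₂ + 4H⁺ + 4e⁻ → n(O₂) = 0.5379/4 = 0.1345 mol → 3.01 L

31.9 g Sn; 3.01 L O₂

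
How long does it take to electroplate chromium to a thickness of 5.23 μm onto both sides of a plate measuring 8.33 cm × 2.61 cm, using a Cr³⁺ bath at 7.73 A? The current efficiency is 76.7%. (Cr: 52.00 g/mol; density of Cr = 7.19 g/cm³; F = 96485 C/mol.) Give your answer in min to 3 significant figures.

Plated area = 2 × 8.33 × 2.61 = 43.48 cm²
Volume = 43.48 × 5.23×10⁻⁴ cm = 0.02274 cm³
m(Cr) = 0.02274 × 7.19 = 0.1635 g
n(Cr) = 0.1635 / 52.00 = 0.003144 mol; n(e⁻) = 3 × 0.003144 = 0.009432 mol
Q = 0.009432 × 96485 / 0.767 = 1187 C
t = 1187 / 7.73 = 153.6 s = 2.56 min

2.56 min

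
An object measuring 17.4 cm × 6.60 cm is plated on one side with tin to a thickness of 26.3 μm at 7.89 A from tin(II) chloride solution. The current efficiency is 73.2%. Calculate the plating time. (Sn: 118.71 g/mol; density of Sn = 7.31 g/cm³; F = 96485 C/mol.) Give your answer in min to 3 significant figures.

10.4 min

Plated area = 17.4 × 6.60 = 114.8 cm²
Volume = 114.8 × 26.3×10⁻⁴ cm = 0.3019 cm³
m(Sn) = 0.3019 × 7.31 = 2.207 g
n(Sn) = 2.207 / 118.71 = 0.01859 mol; n(e⁻) = 2 × 0.01859 = 0.03718 mol
Q = 0.03718 × 96485 / 0.732 = 4901 C
t = 4901 / 7.89 = 621.2 s = 10.4 min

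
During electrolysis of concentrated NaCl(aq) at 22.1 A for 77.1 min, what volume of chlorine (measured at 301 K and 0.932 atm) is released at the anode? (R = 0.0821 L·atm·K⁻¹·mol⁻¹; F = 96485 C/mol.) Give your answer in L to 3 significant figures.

14.0 L

Q = 22.1 A × 4626 s = 1.022×10^5 C
Moles of electrons = 1.022×10^5 / 96485 = 1.059 mol
2Cl⁻ → Cl₂ + 2e⁻, so n(Cl₂) = 1.059 / 2 = 0.5295 mol
V = nRT/P = 0.5295 × 0.0821 × 301 / 0.932 = 14.04 L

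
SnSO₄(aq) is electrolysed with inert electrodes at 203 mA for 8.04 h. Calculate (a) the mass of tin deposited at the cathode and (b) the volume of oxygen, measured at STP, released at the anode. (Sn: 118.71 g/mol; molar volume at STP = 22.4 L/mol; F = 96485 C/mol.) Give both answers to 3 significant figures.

Q = 0.203 × 28944 = 5876 C; n(e⁻) = 5876 / 96485 = 0.06090 mol
Cathode: Sn²⁺ + 2e⁻ → Sn → n(Sn) = 0.06090/2 = 0.03045 mol → 3.61 g
Anode: 2H₂O → O₂ + 4H⁺ + 4e⁻ → n(O₂) = 0.06090/4 = 0.01523 mol → 0.341 L

3.61 g Sn; 0.341 L O₂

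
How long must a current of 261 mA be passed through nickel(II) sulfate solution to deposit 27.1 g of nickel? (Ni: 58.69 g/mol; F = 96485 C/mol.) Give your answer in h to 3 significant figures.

n(Ni) = 27.1 / 58.69 = 0.4617 mol
Ni²⁺ + 2e⁻ → Ni, so n(e⁻) = 2 × 0.4617 = 0.9234 mol
Q = 0.9234 × 96485 = 89090 C
t = Q / I = 89090 / 0.261 = 3.413×10^5 s = 94.8 h

94.8 h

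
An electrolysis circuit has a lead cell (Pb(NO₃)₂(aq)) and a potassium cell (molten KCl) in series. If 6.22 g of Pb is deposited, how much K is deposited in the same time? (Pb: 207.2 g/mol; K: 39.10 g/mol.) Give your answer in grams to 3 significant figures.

2.35 g

n(Pb) = 6.22 / 207.2 = 0.03002 mol
Pb²⁺ + 2e⁻ → Pb, so n(e⁻) = 2 × 0.03002 = 0.06004 mol
In series, the same 0.06004 mol of electrons flows through the second cell.
K⁺ + e⁻ → K, so n(K) = 0.06004 mol
m(K) = 0.06004 × 39.10 = 2.35 g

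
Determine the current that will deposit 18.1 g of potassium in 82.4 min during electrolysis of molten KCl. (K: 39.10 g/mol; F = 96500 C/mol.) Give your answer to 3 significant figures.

n(K) = 18.1 / 39.10 = 0.4629 mol
K⁺ + e⁻ → K, so n(e⁻) = 0.4629 mol
Q = 0.4629 × 96500 = 44670 C
I = Q / t = 44670 / 4944 s = 9.04 A

9.04 A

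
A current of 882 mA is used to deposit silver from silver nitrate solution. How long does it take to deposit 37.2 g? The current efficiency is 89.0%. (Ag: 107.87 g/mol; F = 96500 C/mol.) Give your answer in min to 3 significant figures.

n(Ag) = 37.2 / 107.87 = 0.3449 mol
Ag⁺ + e⁻ → Ag, so n(e⁻) = 0.3449 mol
Q = 0.3449 × 96500 / 0.890 = 37400 C
t = Q / I = 37400 / 0.882 = 42400 s = 707 min

707 min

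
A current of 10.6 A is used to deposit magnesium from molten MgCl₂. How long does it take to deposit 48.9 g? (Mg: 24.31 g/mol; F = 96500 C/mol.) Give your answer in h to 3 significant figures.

10.2 h

n(Mg) = 48.9 / 24.31 = 2.012 mol
Mg²⁺ + 2e⁻ → Mg, so n(e⁻) = 2 × 2.012 = 4.024 mol
Q = 4.024 × 96500 = 3.883×10^5 C
t = Q / I = 3.883×10^5 / 10.6 = 36630 s = 10.2 h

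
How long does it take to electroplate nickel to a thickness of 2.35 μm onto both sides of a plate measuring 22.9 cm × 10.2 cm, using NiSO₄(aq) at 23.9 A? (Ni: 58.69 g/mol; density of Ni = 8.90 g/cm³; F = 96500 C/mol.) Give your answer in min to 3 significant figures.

2.24 min

Plated area = 2 × 22.9 × 10.2 = 467.2 cm²
Volume = 467.2 × 2.35×10⁻⁴ cm = 0.1098 cm³
m(Ni) = 0.1098 × 8.90 = 0.9772 g
n(Ni) = 0.9772 / 58.69 = 0.01665 mol; n(e⁻) = 2 × 0.01665 = 0.03330 mol
Q = 0.03330 × 96500 = 3213 C
t = 3213 / 23.9 = 134.4 s = 2.24 min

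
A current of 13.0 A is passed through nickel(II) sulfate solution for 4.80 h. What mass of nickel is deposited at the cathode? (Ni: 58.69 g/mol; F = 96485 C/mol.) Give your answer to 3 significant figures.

Charge passed = 13.0 × 17280 = 2.246×10^5 C
n(e⁻) = Q/F = 2.246×10^5/96485 = 2.328 mol
Ni²⁺ + 2e⁻ → Ni, so n(Ni) = 2.328 / 2 = 1.164 mol
m = 1.164 × 58.69 = 68.3 g

68.3 g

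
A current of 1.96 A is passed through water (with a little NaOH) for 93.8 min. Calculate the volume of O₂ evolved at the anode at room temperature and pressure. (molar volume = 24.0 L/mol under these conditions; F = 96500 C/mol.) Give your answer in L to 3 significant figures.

Charge passed = 1.96 × 5628 = 11030 C
n(e⁻) = Q/F = 11030/96500 = 0.1143 mol
2H₂O → O₂ + 4H⁺ + 4e⁻, so n(O₂) = 0.1143 / 4 = 0.02858 mol
V = 0.02858 × 24.0 = 0.6859 L

0.686 L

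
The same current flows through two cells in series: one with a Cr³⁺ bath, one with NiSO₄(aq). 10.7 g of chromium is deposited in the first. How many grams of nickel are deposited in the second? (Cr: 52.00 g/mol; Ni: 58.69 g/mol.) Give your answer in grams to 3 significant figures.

n(Cr) = 10.7 / 52.00 = 0.2058 mol
Cr³⁺ + 3e⁻ → Cr, so n(e⁻) = 3 × 0.2058 = 0.6174 mol
Same current for the same time ⇒ same n(e⁻) = 0.6174 mol in both cells.
Ni²⁺ + 2e⁻ → Ni, so n(Ni) = 0.6174 / 2 = 0.3087 mol
m(Ni) = 0.3087 × 58.69 = 18.1 g

18.1 g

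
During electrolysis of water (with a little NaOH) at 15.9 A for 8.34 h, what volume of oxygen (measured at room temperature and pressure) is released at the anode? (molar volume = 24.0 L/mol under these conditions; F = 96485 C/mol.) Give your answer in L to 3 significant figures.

29.7 L

Q = It = 15.9 × 30024 = 4.774×10^5 C
n(e⁻) = 4.774×10^5 / 96485 = 4.948 mol
2H₂O → O₂ + 4H⁺ + 4e⁻, so n(O₂) = 4.948 / 4 = 1.237 mol
V = 1.237 × 24.0 = 29.69 L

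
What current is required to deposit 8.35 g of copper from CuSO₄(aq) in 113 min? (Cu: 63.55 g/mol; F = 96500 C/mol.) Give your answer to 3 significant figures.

3.74 A

n(Cu) = 8.35 / 63.55 = 0.1314 mol
Cu²⁺ + 2e⁻ → Cu, so n(e⁻) = 2 × 0.1314 = 0.2628 mol
Q = 0.2628 × 96500 = 25360 C
I = Q / t = 25360 / 6780 s = 3.74 A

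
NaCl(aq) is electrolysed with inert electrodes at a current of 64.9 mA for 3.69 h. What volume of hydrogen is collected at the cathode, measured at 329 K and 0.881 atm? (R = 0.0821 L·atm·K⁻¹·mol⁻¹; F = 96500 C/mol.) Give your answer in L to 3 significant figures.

0.137 L

Q = It = 0.0649 × 13284 = 862.1 C
Moles of electrons = 862.1 / 96500 = 0.008934 mol
2H⁺ + 2e⁻ → H₂, so n(H₂) = 0.008934 / 2 = 0.004467 mol
V = nRT/P = 0.004467 × 0.0821 × 329 / 0.881 = 0.1370 L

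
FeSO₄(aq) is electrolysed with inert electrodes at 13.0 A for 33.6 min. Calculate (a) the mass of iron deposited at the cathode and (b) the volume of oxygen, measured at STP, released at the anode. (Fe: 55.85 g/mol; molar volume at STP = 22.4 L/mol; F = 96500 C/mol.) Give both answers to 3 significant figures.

7.58 g Fe; 1.52 L O₂

Q = 13.0 × 2016 = 26210 C; n(e⁻) = 26210 / 96500 = 0.2716 mol
Cathode: Fe²⁺ + 2e⁻ → Fe → n(Fe) = 0.2716/2 = 0.1358 mol → 7.58 g
Anode: 2H₂O → O₂ + 4H⁺ + 4e⁻ → n(O₂) = 0.2716/4 = 0.06790 mol → 1.52 L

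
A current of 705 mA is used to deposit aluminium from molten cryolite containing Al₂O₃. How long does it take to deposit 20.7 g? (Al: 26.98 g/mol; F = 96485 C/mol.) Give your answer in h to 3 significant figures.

87.5 h

n(Al) = 20.7 / 26.98 = 0.7672 mol
Al³⁺ + 3e⁻ → Al, so n(e⁻) = 3 × 0.7672 = 2.302 mol
Q = 2.302 × 96485 = 2.221×10^5 C
t = Q / I = 2.221×10^5 / 0.705 = 3.150×10^5 s = 87.5 h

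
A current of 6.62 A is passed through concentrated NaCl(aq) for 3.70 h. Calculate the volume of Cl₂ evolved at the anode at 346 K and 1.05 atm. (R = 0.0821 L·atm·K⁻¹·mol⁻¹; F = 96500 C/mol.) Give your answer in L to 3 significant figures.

12.4 L

Q = 6.62 A × 13320 s = 88180 C
n(e⁻) = 88180 / 96500 = 0.9138 mol
2Cl⁻ → Cl₂ + 2e⁻, so n(Cl₂) = 0.9138 / 2 = 0.4569 mol
V = nRT/P = 0.4569 × 0.0821 × 346 / 1.05 = 12.36 L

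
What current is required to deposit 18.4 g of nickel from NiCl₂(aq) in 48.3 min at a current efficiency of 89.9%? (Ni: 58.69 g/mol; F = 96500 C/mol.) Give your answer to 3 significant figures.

23.2 A

n(Ni) = 18.4 / 58.69 = 0.3135 mol
Ni²⁺ + 2e⁻ → Ni, so n(e⁻) = 2 × 0.3135 = 0.6270 mol
Q = 0.6270 × 96500 / 0.899 = 67300 C
I = Q / t = 67300 / 2898 s = 23.2 A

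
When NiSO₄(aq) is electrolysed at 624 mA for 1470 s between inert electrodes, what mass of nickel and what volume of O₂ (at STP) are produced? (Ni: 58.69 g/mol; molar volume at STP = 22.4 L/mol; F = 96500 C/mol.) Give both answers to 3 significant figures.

0.279 g Ni; 0.0532 L O₂

Q = 0.624 × 1470 = 917.3 C; n(e⁻) = 917.3 / 96500 = 0.009506 mol
Cathode: Ni²⁺ + 2e⁻ → Ni → n(Ni) = 0.009506/2 = 0.004753 mol → 0.279 g
Anode: 2H₂O → O₂ + 4H⁺ + 4e⁻ → n(O₂) = 0.009506/4 = 0.002377 mol → 0.0532 L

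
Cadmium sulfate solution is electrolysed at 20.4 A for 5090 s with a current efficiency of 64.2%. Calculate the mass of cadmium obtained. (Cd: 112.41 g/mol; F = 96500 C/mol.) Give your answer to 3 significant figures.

38.8 g

Q = 20.4 × 5090 = 1.038×10^5 C
n(e⁻) = 1.038×10^5 / 96500 = 1.076 mol
Cd²⁺ + 2e⁻ → Cd, so theoretical m(Cd) = 0.5380 × 112.41 = 60.48 g
Actual mass = 64.2% × 60.48 = 38.8 g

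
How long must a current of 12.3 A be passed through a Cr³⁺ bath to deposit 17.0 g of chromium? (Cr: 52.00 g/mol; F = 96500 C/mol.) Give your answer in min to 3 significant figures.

128 min

n(Cr) = 17.0 / 52.00 = 0.3269 mol
Cr³⁺ + 3e⁻ → Cr, so n(e⁻) = 3 × 0.3269 = 0.9807 mol
Q = 0.9807 × 96500 = 94640 C
t = Q / I = 94640 / 12.3 = 7694 s = 128 min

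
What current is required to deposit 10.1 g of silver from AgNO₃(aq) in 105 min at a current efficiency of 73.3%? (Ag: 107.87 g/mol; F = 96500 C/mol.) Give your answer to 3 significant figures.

n(Ag) = 10.1 / 107.87 = 0.09363 mol
Ag⁺ + e⁻ → Ag, so n(e⁻) = 0.09363 mol
Q = 0.09363 × 96500 / 0.733 = 12330 C
I = Q / t = 12330 / 6300 s = 1.96 A

1.96 A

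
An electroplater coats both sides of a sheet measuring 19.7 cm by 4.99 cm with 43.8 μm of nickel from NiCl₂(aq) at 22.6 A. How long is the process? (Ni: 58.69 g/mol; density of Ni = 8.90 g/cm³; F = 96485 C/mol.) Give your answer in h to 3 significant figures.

0.310 h

Plated area = 2 × 19.7 × 4.99 = 196.6 cm²
Volume = 196.6 × 43.8×10⁻⁴ cm = 0.8611 cm³
m(Ni) = 0.8611 × 8.90 = 7.664 g
n(Ni) = 7.664 / 58.69 = 0.1306 mol; n(e⁻) = 2 × 0.1306 = 0.2612 mol
Q = 0.2612 × 96485 = 25200 C
t = 25200 / 22.6 = 1115 s = 0.310 h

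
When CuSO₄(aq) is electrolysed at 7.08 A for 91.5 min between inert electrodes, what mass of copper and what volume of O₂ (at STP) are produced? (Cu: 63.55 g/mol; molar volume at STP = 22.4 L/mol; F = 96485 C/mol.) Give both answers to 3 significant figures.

12.8 g Cu; 2.26 L O₂

Q = 7.08 × 5490 = 38870 C; n(e⁻) = 38870 / 96485 = 0.4029 mol
Cathode: Cu²⁺ + 2e⁻ → Cu → n(Cu) = 0.4029/2 = 0.2015 mol → 12.8 g
Anode: 2H₂O → O₂ + 4H⁺ + 4e⁻ → n(O₂) = 0.4029/4 = 0.1007 mol → 2.26 L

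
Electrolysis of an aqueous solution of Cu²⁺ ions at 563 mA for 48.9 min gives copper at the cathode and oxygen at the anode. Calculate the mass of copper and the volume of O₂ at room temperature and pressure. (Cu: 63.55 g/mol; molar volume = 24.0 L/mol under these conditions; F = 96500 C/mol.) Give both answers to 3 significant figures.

0.544 g Cu; 0.103 L O₂

Q = 0.563 × 2934 = 1652 C; n(e⁻) = 1652 / 96500 = 0.01712 mol
Cathode: Cu²⁺ + 2e⁻ → Cu → n(Cu) = 0.01712/2 = 0.008560 mol → 0.544 g
Anode: 2H₂O → O₂ + 4H⁺ + 4e⁻ → n(O₂) = 0.01712/4 = 0.004280 mol → 0.103 L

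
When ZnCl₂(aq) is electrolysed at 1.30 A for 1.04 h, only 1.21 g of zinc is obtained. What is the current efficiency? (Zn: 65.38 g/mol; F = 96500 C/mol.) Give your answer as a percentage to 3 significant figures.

73.4%

Q = 1.30 × 3744 = 4867 C
n(e⁻) = 4867 / 96500 = 0.05044 mol
Zn²⁺ + 2e⁻ → Zn, so theoretical n(Zn) = 0.02522 mol → 1.649 g
Efficiency = 1.21 / 1.649 = 0.7338 = 73.4%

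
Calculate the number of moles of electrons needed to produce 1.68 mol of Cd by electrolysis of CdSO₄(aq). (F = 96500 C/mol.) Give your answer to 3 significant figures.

Cd²⁺ + 2e⁻ → Cd, so n(e⁻) = 2 × 1.68 = 3.360 mol

3.36 mol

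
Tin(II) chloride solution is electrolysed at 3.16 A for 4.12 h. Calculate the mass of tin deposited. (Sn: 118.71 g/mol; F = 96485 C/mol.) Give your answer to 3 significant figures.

Q = It = 3.16 × 14832 = 46870 C
n(e⁻) = Q/F = 46870/96485 = 0.4858 mol
Sn²⁺ + 2e⁻ → Sn, so n(Sn) = 0.4858 / 2 = 0.2429 mol
m = 0.2429 × 118.71 = 28.8 g

28.8 g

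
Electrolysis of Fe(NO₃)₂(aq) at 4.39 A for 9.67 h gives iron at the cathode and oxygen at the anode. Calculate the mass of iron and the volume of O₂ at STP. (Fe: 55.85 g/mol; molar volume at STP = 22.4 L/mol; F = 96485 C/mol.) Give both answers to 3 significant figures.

44.2 g Fe; 8.87 L O₂

Q = 4.39 × 34812 = 1.528×10^5 C; n(e⁻) = 1.528×10^5 / 96485 = 1.584 mol
Cathode: Fe²⁺ + 2e⁻ → Fe → n(Fe) = 1.584/2 = 0.7920 mol → 44.2 g
Anode: 2H₂O → O₂ + 4H⁺ + 4e⁻ → n(O₂) = 1.584/4 = 0.3960 mol → 8.87 L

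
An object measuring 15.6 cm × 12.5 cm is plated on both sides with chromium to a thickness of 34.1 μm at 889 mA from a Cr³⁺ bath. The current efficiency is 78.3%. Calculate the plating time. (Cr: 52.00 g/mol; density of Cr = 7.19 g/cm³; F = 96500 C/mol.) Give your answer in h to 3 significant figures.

Plated area = 2 × 15.6 × 12.5 = 390.0 cm²
Volume = 390.0 × 34.1×10⁻⁴ cm = 1.330 cm³
m(Cr) = 1.330 × 7.19 = 9.563 g
n(Cr) = 9.563 / 52.00 = 0.1839 mol; n(e⁻) = 3 × 0.1839 = 0.5517 mol
Q = 0.5517 × 96500 / 0.783 = 67990 C
t = 67990 / 0.889 = 76480 s = 21.2 h

21.2 h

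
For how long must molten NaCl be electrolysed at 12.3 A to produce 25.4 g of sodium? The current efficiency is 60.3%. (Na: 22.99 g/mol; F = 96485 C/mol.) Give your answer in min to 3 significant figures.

n(Na) = 25.4 / 22.99 = 1.105 mol
Na⁺ + e⁻ → Na, so n(e⁻) = 1.105 mol
Q = 1.105 × 96485 / 0.603 = 1.768×10^5 C
t = Q / I = 1.768×10^5 / 12.3 = 14370 s = 240 min

240 min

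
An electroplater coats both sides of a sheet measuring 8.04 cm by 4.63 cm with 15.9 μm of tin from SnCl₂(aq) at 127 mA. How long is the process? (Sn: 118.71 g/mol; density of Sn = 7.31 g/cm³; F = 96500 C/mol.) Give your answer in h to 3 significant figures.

3.08 h

Plated area = 2 × 8.04 × 4.63 = 74.45 cm²
Volume = 74.45 × 15.9×10⁻⁴ cm = 0.1184 cm³
m(Sn) = 0.1184 × 7.31 = 0.8655 g
n(Sn) = 0.8655 / 118.71 = 0.007291 mol; n(e⁻) = 2 × 0.007291 = 0.01458 mol
Q = 0.01458 × 96500 = 1407 C
t = 1407 / 0.127 = 11080 s = 3.08 h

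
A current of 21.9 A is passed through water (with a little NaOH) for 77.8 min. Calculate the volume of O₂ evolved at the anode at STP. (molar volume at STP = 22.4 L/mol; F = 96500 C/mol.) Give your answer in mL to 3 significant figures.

Q = It = 21.9 × 4668 = 1.022×10^5 C
n(e⁻) = 1.022×10^5 / 96500 = 1.059 mol
2H₂O → O₂ + 4H⁺ + 4e⁻, so n(O₂) = 1.059 / 4 = 0.2648 mol
V = 0.2648 × 22.4 = 5.932 L
= 5930 mL

5930 mL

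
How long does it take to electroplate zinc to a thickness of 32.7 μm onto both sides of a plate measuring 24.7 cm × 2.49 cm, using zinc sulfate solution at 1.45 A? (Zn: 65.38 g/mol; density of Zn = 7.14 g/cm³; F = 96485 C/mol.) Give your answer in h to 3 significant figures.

1.62 h

Plated area = 2 × 24.7 × 2.49 = 123.0 cm²
Volume = 123.0 × 32.7×10⁻⁴ cm = 0.4022 cm³
m(Zn) = 0.4022 × 7.14 = 2.872 g
n(Zn) = 2.872 / 65.38 = 0.04393 mol; n(e⁻) = 2 × 0.04393 = 0.08786 mol
Q = 0.08786 × 96485 = 8477 C
t = 8477 / 1.45 = 5846 s = 1.62 h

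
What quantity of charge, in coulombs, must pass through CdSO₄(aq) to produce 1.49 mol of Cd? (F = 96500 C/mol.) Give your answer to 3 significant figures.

Cd²⁺ + 2e⁻ → Cd, so n(e⁻) = 2 × 1.49 = 2.980 mol
Q = 2.980 × 96500 = 2.876×10^5 C

2.88×10^5 C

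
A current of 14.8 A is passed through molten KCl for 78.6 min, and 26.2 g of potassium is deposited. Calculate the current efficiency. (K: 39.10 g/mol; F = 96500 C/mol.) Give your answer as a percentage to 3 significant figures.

Q = 14.8 × 4716 = 69800 C
n(e⁻) = 69800 / 96500 = 0.7233 mol
K⁺ + e⁻ → K, so theoretical n(K) = 0.7233 mol → 28.28 g
Efficiency = 26.2 / 28.28 = 0.9264 = 92.6%

92.6%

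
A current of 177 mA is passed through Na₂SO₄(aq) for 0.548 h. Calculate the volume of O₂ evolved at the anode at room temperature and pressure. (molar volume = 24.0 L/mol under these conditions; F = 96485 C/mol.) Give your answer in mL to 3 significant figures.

Charge passed = 0.177 × 1972.8 = 349.2 C
n(e⁻) = Q/F = 349.2/96485 = 0.003619 mol
2H₂O → O₂ + 4H⁺ + 4e⁻, so n(O₂) = 0.003619 / 4 = 9.048×10^-4 mol
V = 9.048×10^-4 × 24.0 = 0.02172 L
= 21.7 mL

21.7 mL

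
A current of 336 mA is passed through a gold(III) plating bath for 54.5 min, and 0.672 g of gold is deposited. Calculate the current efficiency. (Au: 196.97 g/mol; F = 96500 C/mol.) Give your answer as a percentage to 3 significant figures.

Q = 0.336 × 3270 = 1099 C
n(e⁻) = 1099 / 96500 = 0.01139 mol
Au³⁺ + 3e⁻ → Au, so theoretical n(Au) = 0.003797 mol → 0.7479 g
Efficiency = 0.672 / 0.7479 = 0.8985 = 89.9%

89.9%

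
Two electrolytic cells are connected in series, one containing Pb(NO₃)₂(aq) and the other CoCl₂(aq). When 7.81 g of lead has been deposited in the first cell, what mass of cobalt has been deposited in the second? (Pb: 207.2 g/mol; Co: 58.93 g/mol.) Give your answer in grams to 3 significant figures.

n(Pb) = 7.81 / 207.2 = 0.03769 mol
Pb²⁺ + 2e⁻ → Pb, so n(e⁻) = 2 × 0.03769 = 0.07538 mol
Same current for the same time ⇒ same n(e⁻) = 0.07538 mol in both cells.
Co²⁺ + 2e⁻ → Co, so n(Co) = 0.07538 / 2 = 0.03769 mol
m(Co) = 0.03769 × 58.93 = 2.22 g

2.22 g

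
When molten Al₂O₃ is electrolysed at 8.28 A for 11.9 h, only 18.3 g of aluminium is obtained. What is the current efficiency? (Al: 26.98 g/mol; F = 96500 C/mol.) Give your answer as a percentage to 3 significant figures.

Q = 8.28 × 42840 = 3.547×10^5 C
n(e⁻) = 3.547×10^5 / 96500 = 3.676 mol
Al³⁺ + 3e⁻ → Al, so theoretical n(Al) = 1.225 mol → 33.05 g
Efficiency = 18.3 / 33.05 = 0.5537 = 55.4%

55.4%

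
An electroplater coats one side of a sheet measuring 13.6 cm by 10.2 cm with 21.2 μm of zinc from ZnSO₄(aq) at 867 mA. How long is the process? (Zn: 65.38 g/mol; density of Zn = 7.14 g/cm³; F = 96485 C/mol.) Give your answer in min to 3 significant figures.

119 min

Plated area = 13.6 × 10.2 = 138.7 cm²
Volume = 138.7 × 21.2×10⁻⁴ cm = 0.2940 cm³
m(Zn) = 0.2940 × 7.14 = 2.099 g
n(Zn) = 2.099 / 65.38 = 0.03210 mol; n(e⁻) = 2 × 0.03210 = 0.06420 mol
Q = 0.06420 × 96485 = 6194 C
t = 6194 / 0.867 = 7144 s = 119 min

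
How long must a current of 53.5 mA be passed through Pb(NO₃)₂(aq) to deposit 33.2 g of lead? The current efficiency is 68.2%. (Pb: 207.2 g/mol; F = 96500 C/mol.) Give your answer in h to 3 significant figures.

235 h

n(Pb) = 33.2 / 207.2 = 0.1602 mol
Pb²⁺ + 2e⁻ → Pb, so n(e⁻) = 2 × 0.1602 = 0.3204 mol
Q = 0.3204 × 96500 / 0.682 = 45340 C
t = Q / I = 45340 / 0.0535 = 8.475×10^5 s = 235 h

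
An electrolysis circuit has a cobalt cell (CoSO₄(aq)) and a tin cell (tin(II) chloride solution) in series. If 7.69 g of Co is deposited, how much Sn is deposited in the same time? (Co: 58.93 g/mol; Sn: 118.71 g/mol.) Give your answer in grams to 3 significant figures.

n(Co) = 7.69 / 58.93 = 0.1305 mol
Co²⁺ + 2e⁻ → Co, so n(e⁻) = 2 × 0.1305 = 0.2610 mol
Since the cells are in series, n(e⁻) in the Sn cell is also 0.2610 mol.
Sn²⁺ + 2e⁻ → Sn, so n(Sn) = 0.2610 / 2 = 0.1305 mol
m(Sn) = 0.1305 × 118.71 = 15.5 g

15.5 g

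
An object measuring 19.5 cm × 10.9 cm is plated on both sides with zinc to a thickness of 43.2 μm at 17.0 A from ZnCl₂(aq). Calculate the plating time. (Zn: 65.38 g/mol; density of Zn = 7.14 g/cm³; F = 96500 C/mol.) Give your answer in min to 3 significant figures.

37.9 min

Plated area = 2 × 19.5 × 10.9 = 425.1 cm²
Volume = 425.1 × 43.2×10⁻⁴ cm = 1.836 cm³
m(Zn) = 1.836 × 7.14 = 13.11 g
n(Zn) = 13.11 / 65.38 = 0.2005 mol; n(e⁻) = 2 × 0.2005 = 0.4010 mol
Q = 0.4010 × 96500 = 38700 C
t = 38700 / 17.0 = 2276 s = 37.9 min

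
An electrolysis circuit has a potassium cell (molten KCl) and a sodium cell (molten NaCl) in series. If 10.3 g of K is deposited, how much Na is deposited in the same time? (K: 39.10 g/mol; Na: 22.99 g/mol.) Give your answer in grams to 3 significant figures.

n(K) = 10.3 / 39.10 = 0.2634 mol
K⁺ + e⁻ → K, so n(e⁻) = 0.2634 mol
In series, the same 0.2634 mol of electrons flows through the second cell.
Na⁺ + e⁻ → Na, so n(Na) = 0.2634 mol
m(Na) = 0.2634 × 22.99 = 6.06 g

6.06 g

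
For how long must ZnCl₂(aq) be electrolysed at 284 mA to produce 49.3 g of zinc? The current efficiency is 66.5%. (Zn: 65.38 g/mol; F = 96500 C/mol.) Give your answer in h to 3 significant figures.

214 h

n(Zn) = 49.3 / 65.38 = 0.7541 mol
Zn²⁺ + 2e⁻ → Zn, so n(e⁻) = 2 × 0.7541 = 1.508 mol
Q = 1.508 × 96500 / 0.665 = 2.188×10^5 C
t = Q / I = 2.188×10^5 / 0.284 = 7.704×10^5 s = 214 h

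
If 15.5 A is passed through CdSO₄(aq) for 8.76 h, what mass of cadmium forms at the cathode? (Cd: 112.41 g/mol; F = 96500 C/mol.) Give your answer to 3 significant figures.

Charge passed = 15.5 × 31536 = 4.888×10^5 C
Moles of electrons = 4.888×10^5 / 96500 = 5.065 mol
Cd²⁺ + 2e⁻ → Cd, so n(Cd) = 5.065 / 2 = 2.533 mol
m = 2.533 × 112.41 = 285 g

285 g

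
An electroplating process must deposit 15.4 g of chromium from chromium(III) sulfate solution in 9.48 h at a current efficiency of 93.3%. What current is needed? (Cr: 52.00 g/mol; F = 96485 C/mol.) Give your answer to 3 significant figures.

n(Cr) = 15.4 / 52.00 = 0.2962 mol
Cr³⁺ + 3e⁻ → Cr, so n(e⁻) = 3 × 0.2962 = 0.8886 mol
Q = 0.8886 × 96485 / 0.933 = 91890 C
I = Q / t = 91890 / 34128 s = 2.69 A

2.69 A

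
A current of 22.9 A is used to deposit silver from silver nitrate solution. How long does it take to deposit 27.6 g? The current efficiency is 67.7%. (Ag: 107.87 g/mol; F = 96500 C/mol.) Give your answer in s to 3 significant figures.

1590 s

n(Ag) = 27.6 / 107.87 = 0.2559 mol
Ag⁺ + e⁻ → Ag, so n(e⁻) = 0.2559 mol
Q = 0.2559 × 96500 / 0.677 = 36480 C
t = Q / I = 36480 / 22.9 = 1593 s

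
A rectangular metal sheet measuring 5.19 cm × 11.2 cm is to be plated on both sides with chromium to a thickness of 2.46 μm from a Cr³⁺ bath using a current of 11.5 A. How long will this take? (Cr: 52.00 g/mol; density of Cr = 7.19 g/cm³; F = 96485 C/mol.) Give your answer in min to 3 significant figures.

1.66 min

Plated area = 2 × 5.19 × 11.2 = 116.3 cm²
Volume = 116.3 × 2.46×10⁻⁴ cm = 0.02861 cm³
m(Cr) = 0.02861 × 7.19 = 0.2057 g
n(Cr) = 0.2057 / 52.00 = 0.003956 mol; n(e⁻) = 3 × 0.003956 = 0.01187 mol
Q = 0.01187 × 96485 = 1145 C
t = 1145 / 11.5 = 99.57 s = 1.66 min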